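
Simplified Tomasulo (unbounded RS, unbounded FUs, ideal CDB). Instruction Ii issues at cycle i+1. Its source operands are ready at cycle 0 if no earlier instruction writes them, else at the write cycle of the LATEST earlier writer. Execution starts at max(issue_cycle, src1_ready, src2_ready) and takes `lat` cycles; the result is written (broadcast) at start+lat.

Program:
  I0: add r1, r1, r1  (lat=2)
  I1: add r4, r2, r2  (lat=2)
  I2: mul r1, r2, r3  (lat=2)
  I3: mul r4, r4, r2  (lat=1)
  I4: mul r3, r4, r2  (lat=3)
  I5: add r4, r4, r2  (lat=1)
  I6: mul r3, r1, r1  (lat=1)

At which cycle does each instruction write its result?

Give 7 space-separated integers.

I0 add r1: issue@1 deps=(None,None) exec_start@1 write@3
I1 add r4: issue@2 deps=(None,None) exec_start@2 write@4
I2 mul r1: issue@3 deps=(None,None) exec_start@3 write@5
I3 mul r4: issue@4 deps=(1,None) exec_start@4 write@5
I4 mul r3: issue@5 deps=(3,None) exec_start@5 write@8
I5 add r4: issue@6 deps=(3,None) exec_start@6 write@7
I6 mul r3: issue@7 deps=(2,2) exec_start@7 write@8

Answer: 3 4 5 5 8 7 8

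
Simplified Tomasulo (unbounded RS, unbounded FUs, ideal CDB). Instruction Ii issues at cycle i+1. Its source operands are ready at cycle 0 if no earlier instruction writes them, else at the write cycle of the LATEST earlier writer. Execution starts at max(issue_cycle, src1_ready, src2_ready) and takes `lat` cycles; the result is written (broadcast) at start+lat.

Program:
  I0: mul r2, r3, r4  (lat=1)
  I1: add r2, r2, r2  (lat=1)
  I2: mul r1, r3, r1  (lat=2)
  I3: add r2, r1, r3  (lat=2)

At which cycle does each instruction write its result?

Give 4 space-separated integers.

Answer: 2 3 5 7

Derivation:
I0 mul r2: issue@1 deps=(None,None) exec_start@1 write@2
I1 add r2: issue@2 deps=(0,0) exec_start@2 write@3
I2 mul r1: issue@3 deps=(None,None) exec_start@3 write@5
I3 add r2: issue@4 deps=(2,None) exec_start@5 write@7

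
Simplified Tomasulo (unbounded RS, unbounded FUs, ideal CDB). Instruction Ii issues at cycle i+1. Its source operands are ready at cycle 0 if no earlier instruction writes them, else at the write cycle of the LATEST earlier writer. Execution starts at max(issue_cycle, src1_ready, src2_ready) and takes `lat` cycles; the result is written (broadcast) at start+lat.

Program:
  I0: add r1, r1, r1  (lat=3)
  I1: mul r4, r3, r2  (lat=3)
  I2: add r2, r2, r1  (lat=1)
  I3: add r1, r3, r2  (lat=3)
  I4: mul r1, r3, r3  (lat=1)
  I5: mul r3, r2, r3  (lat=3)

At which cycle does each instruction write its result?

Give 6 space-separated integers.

Answer: 4 5 5 8 6 9

Derivation:
I0 add r1: issue@1 deps=(None,None) exec_start@1 write@4
I1 mul r4: issue@2 deps=(None,None) exec_start@2 write@5
I2 add r2: issue@3 deps=(None,0) exec_start@4 write@5
I3 add r1: issue@4 deps=(None,2) exec_start@5 write@8
I4 mul r1: issue@5 deps=(None,None) exec_start@5 write@6
I5 mul r3: issue@6 deps=(2,None) exec_start@6 write@9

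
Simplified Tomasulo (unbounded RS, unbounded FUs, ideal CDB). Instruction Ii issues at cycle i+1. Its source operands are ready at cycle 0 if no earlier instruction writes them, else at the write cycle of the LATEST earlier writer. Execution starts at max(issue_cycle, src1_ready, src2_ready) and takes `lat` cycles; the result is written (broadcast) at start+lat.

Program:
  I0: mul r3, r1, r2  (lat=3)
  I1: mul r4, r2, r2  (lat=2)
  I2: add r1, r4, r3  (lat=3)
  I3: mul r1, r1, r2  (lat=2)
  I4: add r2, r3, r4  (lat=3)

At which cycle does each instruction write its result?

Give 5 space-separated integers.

Answer: 4 4 7 9 8

Derivation:
I0 mul r3: issue@1 deps=(None,None) exec_start@1 write@4
I1 mul r4: issue@2 deps=(None,None) exec_start@2 write@4
I2 add r1: issue@3 deps=(1,0) exec_start@4 write@7
I3 mul r1: issue@4 deps=(2,None) exec_start@7 write@9
I4 add r2: issue@5 deps=(0,1) exec_start@5 write@8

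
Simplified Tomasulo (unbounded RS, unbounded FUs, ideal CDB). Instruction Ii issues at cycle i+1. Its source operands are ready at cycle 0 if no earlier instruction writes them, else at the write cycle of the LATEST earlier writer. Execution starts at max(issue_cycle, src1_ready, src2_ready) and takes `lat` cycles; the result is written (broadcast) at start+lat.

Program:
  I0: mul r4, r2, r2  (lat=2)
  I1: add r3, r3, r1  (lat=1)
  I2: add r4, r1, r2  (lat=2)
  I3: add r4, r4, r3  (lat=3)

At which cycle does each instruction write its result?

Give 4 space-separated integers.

Answer: 3 3 5 8

Derivation:
I0 mul r4: issue@1 deps=(None,None) exec_start@1 write@3
I1 add r3: issue@2 deps=(None,None) exec_start@2 write@3
I2 add r4: issue@3 deps=(None,None) exec_start@3 write@5
I3 add r4: issue@4 deps=(2,1) exec_start@5 write@8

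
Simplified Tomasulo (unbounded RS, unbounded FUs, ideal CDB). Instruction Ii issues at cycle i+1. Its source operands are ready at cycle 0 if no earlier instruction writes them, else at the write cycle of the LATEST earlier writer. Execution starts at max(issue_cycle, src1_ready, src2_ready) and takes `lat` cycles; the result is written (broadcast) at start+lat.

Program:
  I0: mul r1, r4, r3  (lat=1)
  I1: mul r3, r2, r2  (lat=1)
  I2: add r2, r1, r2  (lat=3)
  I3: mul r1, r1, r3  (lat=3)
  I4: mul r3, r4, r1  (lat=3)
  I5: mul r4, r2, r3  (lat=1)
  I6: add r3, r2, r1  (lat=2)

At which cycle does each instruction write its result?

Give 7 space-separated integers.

Answer: 2 3 6 7 10 11 9

Derivation:
I0 mul r1: issue@1 deps=(None,None) exec_start@1 write@2
I1 mul r3: issue@2 deps=(None,None) exec_start@2 write@3
I2 add r2: issue@3 deps=(0,None) exec_start@3 write@6
I3 mul r1: issue@4 deps=(0,1) exec_start@4 write@7
I4 mul r3: issue@5 deps=(None,3) exec_start@7 write@10
I5 mul r4: issue@6 deps=(2,4) exec_start@10 write@11
I6 add r3: issue@7 deps=(2,3) exec_start@7 write@9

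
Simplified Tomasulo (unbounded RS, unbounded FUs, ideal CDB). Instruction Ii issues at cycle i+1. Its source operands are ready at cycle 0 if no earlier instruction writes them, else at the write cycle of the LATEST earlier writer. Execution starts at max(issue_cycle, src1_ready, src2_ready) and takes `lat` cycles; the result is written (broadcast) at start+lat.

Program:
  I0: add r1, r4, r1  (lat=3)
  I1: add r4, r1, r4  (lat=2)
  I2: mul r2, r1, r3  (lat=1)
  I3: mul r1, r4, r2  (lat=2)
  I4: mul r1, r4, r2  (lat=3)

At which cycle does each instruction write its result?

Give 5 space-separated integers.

Answer: 4 6 5 8 9

Derivation:
I0 add r1: issue@1 deps=(None,None) exec_start@1 write@4
I1 add r4: issue@2 deps=(0,None) exec_start@4 write@6
I2 mul r2: issue@3 deps=(0,None) exec_start@4 write@5
I3 mul r1: issue@4 deps=(1,2) exec_start@6 write@8
I4 mul r1: issue@5 deps=(1,2) exec_start@6 write@9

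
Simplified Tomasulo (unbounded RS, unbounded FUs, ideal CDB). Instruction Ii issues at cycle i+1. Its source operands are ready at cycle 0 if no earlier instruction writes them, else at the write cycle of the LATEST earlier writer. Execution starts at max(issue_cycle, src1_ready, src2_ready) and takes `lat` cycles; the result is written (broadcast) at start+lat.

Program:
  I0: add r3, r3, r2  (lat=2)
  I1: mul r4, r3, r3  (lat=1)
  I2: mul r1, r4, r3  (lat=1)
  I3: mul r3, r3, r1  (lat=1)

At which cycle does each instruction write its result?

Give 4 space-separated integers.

I0 add r3: issue@1 deps=(None,None) exec_start@1 write@3
I1 mul r4: issue@2 deps=(0,0) exec_start@3 write@4
I2 mul r1: issue@3 deps=(1,0) exec_start@4 write@5
I3 mul r3: issue@4 deps=(0,2) exec_start@5 write@6

Answer: 3 4 5 6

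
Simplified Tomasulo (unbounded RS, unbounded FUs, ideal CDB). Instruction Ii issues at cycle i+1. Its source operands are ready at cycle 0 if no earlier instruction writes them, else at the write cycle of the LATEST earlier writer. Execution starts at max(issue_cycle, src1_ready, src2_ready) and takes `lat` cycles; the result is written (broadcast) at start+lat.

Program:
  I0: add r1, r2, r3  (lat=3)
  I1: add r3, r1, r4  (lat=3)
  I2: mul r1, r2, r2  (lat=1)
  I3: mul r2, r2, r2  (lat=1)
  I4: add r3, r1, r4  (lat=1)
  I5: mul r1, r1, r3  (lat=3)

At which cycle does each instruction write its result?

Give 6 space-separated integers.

I0 add r1: issue@1 deps=(None,None) exec_start@1 write@4
I1 add r3: issue@2 deps=(0,None) exec_start@4 write@7
I2 mul r1: issue@3 deps=(None,None) exec_start@3 write@4
I3 mul r2: issue@4 deps=(None,None) exec_start@4 write@5
I4 add r3: issue@5 deps=(2,None) exec_start@5 write@6
I5 mul r1: issue@6 deps=(2,4) exec_start@6 write@9

Answer: 4 7 4 5 6 9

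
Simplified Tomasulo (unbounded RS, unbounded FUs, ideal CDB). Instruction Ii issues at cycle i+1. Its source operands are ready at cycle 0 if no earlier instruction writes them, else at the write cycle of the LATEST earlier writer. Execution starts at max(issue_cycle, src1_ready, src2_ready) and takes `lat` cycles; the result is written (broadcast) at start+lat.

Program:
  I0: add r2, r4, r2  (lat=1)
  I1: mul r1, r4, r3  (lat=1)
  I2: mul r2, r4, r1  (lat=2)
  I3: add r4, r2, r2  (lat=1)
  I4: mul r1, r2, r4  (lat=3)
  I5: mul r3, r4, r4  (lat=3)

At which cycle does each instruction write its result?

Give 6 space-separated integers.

Answer: 2 3 5 6 9 9

Derivation:
I0 add r2: issue@1 deps=(None,None) exec_start@1 write@2
I1 mul r1: issue@2 deps=(None,None) exec_start@2 write@3
I2 mul r2: issue@3 deps=(None,1) exec_start@3 write@5
I3 add r4: issue@4 deps=(2,2) exec_start@5 write@6
I4 mul r1: issue@5 deps=(2,3) exec_start@6 write@9
I5 mul r3: issue@6 deps=(3,3) exec_start@6 write@9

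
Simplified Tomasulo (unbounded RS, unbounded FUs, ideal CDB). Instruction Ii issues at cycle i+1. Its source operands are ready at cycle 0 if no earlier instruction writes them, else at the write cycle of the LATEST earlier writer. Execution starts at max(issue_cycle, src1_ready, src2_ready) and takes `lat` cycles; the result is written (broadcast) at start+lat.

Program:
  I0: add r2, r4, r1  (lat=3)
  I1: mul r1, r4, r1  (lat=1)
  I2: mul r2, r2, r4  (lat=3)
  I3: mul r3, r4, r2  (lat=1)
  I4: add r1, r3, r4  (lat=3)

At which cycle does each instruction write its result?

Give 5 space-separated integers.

Answer: 4 3 7 8 11

Derivation:
I0 add r2: issue@1 deps=(None,None) exec_start@1 write@4
I1 mul r1: issue@2 deps=(None,None) exec_start@2 write@3
I2 mul r2: issue@3 deps=(0,None) exec_start@4 write@7
I3 mul r3: issue@4 deps=(None,2) exec_start@7 write@8
I4 add r1: issue@5 deps=(3,None) exec_start@8 write@11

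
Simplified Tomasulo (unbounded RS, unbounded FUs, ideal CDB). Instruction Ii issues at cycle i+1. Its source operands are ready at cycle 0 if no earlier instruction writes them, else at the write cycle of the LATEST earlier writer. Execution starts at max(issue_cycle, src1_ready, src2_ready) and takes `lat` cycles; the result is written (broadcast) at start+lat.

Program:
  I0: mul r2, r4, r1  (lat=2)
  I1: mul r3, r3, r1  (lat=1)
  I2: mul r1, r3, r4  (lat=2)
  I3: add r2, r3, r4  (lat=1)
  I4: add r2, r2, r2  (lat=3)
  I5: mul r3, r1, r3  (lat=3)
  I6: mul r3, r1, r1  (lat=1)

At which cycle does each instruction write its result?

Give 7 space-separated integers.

I0 mul r2: issue@1 deps=(None,None) exec_start@1 write@3
I1 mul r3: issue@2 deps=(None,None) exec_start@2 write@3
I2 mul r1: issue@3 deps=(1,None) exec_start@3 write@5
I3 add r2: issue@4 deps=(1,None) exec_start@4 write@5
I4 add r2: issue@5 deps=(3,3) exec_start@5 write@8
I5 mul r3: issue@6 deps=(2,1) exec_start@6 write@9
I6 mul r3: issue@7 deps=(2,2) exec_start@7 write@8

Answer: 3 3 5 5 8 9 8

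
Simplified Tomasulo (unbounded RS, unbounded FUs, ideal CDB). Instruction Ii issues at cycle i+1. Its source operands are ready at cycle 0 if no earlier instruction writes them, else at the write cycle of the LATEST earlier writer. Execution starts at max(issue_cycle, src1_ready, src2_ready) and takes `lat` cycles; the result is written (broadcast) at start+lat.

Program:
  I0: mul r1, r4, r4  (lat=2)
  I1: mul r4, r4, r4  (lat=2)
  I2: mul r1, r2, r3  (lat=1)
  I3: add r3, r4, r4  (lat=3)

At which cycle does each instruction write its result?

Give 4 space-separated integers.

I0 mul r1: issue@1 deps=(None,None) exec_start@1 write@3
I1 mul r4: issue@2 deps=(None,None) exec_start@2 write@4
I2 mul r1: issue@3 deps=(None,None) exec_start@3 write@4
I3 add r3: issue@4 deps=(1,1) exec_start@4 write@7

Answer: 3 4 4 7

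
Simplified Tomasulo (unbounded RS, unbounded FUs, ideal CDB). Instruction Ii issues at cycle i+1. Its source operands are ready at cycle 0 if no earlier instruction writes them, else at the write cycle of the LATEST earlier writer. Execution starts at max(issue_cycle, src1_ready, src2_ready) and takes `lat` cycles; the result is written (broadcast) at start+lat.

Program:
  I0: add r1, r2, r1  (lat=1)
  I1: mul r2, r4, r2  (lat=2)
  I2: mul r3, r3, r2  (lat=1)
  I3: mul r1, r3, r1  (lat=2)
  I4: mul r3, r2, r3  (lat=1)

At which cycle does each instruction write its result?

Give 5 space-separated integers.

Answer: 2 4 5 7 6

Derivation:
I0 add r1: issue@1 deps=(None,None) exec_start@1 write@2
I1 mul r2: issue@2 deps=(None,None) exec_start@2 write@4
I2 mul r3: issue@3 deps=(None,1) exec_start@4 write@5
I3 mul r1: issue@4 deps=(2,0) exec_start@5 write@7
I4 mul r3: issue@5 deps=(1,2) exec_start@5 write@6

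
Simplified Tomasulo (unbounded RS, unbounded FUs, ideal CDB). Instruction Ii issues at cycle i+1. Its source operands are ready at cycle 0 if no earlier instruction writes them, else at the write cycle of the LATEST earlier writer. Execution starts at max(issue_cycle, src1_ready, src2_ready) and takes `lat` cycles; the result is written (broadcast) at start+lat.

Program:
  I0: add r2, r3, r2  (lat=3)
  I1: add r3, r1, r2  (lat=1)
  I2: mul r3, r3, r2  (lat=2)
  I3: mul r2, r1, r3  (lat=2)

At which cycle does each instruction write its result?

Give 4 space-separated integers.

I0 add r2: issue@1 deps=(None,None) exec_start@1 write@4
I1 add r3: issue@2 deps=(None,0) exec_start@4 write@5
I2 mul r3: issue@3 deps=(1,0) exec_start@5 write@7
I3 mul r2: issue@4 deps=(None,2) exec_start@7 write@9

Answer: 4 5 7 9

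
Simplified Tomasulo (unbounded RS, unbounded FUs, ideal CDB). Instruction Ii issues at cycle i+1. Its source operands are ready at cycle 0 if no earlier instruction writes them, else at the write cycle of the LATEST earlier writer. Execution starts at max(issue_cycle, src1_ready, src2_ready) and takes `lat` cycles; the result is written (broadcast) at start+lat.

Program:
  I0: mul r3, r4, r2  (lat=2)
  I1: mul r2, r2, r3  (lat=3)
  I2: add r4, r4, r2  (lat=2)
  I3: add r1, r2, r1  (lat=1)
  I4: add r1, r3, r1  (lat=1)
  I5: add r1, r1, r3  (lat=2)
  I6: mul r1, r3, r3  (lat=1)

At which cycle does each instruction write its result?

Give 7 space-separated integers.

Answer: 3 6 8 7 8 10 8

Derivation:
I0 mul r3: issue@1 deps=(None,None) exec_start@1 write@3
I1 mul r2: issue@2 deps=(None,0) exec_start@3 write@6
I2 add r4: issue@3 deps=(None,1) exec_start@6 write@8
I3 add r1: issue@4 deps=(1,None) exec_start@6 write@7
I4 add r1: issue@5 deps=(0,3) exec_start@7 write@8
I5 add r1: issue@6 deps=(4,0) exec_start@8 write@10
I6 mul r1: issue@7 deps=(0,0) exec_start@7 write@8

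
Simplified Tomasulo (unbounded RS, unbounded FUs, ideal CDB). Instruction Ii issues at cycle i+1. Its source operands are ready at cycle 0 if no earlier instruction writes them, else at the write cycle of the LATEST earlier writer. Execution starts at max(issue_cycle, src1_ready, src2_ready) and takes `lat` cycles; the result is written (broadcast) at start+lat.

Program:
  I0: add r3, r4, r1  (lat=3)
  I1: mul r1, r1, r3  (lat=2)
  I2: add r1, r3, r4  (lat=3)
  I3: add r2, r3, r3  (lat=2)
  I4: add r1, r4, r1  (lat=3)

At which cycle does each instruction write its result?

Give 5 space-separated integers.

I0 add r3: issue@1 deps=(None,None) exec_start@1 write@4
I1 mul r1: issue@2 deps=(None,0) exec_start@4 write@6
I2 add r1: issue@3 deps=(0,None) exec_start@4 write@7
I3 add r2: issue@4 deps=(0,0) exec_start@4 write@6
I4 add r1: issue@5 deps=(None,2) exec_start@7 write@10

Answer: 4 6 7 6 10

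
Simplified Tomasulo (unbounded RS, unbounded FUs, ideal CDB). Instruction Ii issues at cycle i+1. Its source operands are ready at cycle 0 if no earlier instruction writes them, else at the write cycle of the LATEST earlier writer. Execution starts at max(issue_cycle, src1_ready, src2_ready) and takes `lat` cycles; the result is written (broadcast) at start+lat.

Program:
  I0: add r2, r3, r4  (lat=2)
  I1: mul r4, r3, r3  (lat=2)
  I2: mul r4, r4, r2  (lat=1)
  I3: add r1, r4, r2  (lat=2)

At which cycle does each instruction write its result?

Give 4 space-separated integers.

I0 add r2: issue@1 deps=(None,None) exec_start@1 write@3
I1 mul r4: issue@2 deps=(None,None) exec_start@2 write@4
I2 mul r4: issue@3 deps=(1,0) exec_start@4 write@5
I3 add r1: issue@4 deps=(2,0) exec_start@5 write@7

Answer: 3 4 5 7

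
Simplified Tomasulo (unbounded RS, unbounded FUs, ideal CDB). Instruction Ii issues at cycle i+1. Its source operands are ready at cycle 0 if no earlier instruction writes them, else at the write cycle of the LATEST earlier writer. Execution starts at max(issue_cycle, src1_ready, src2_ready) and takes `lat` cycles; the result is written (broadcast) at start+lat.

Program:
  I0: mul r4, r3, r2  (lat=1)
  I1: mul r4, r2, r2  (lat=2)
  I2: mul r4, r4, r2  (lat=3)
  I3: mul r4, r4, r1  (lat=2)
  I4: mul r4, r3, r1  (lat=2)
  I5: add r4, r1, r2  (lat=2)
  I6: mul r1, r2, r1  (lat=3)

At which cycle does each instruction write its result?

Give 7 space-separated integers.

I0 mul r4: issue@1 deps=(None,None) exec_start@1 write@2
I1 mul r4: issue@2 deps=(None,None) exec_start@2 write@4
I2 mul r4: issue@3 deps=(1,None) exec_start@4 write@7
I3 mul r4: issue@4 deps=(2,None) exec_start@7 write@9
I4 mul r4: issue@5 deps=(None,None) exec_start@5 write@7
I5 add r4: issue@6 deps=(None,None) exec_start@6 write@8
I6 mul r1: issue@7 deps=(None,None) exec_start@7 write@10

Answer: 2 4 7 9 7 8 10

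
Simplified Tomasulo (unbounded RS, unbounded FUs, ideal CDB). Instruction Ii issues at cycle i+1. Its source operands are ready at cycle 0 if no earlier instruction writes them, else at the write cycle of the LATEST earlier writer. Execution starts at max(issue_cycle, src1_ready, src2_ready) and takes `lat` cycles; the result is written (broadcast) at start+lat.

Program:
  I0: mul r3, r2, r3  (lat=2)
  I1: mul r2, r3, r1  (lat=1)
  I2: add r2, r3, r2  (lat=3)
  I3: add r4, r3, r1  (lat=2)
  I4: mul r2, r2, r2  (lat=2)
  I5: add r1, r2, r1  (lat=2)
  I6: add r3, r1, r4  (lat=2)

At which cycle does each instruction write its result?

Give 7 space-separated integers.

I0 mul r3: issue@1 deps=(None,None) exec_start@1 write@3
I1 mul r2: issue@2 deps=(0,None) exec_start@3 write@4
I2 add r2: issue@3 deps=(0,1) exec_start@4 write@7
I3 add r4: issue@4 deps=(0,None) exec_start@4 write@6
I4 mul r2: issue@5 deps=(2,2) exec_start@7 write@9
I5 add r1: issue@6 deps=(4,None) exec_start@9 write@11
I6 add r3: issue@7 deps=(5,3) exec_start@11 write@13

Answer: 3 4 7 6 9 11 13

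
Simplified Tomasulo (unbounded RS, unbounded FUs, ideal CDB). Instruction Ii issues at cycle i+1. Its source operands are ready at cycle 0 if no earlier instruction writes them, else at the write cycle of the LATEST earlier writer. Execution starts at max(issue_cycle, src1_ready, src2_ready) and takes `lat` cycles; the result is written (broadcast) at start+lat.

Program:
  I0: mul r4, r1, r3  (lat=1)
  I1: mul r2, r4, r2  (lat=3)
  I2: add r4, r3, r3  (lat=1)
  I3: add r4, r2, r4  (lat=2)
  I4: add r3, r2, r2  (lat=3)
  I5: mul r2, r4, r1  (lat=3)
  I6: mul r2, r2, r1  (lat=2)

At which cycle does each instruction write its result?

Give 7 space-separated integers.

I0 mul r4: issue@1 deps=(None,None) exec_start@1 write@2
I1 mul r2: issue@2 deps=(0,None) exec_start@2 write@5
I2 add r4: issue@3 deps=(None,None) exec_start@3 write@4
I3 add r4: issue@4 deps=(1,2) exec_start@5 write@7
I4 add r3: issue@5 deps=(1,1) exec_start@5 write@8
I5 mul r2: issue@6 deps=(3,None) exec_start@7 write@10
I6 mul r2: issue@7 deps=(5,None) exec_start@10 write@12

Answer: 2 5 4 7 8 10 12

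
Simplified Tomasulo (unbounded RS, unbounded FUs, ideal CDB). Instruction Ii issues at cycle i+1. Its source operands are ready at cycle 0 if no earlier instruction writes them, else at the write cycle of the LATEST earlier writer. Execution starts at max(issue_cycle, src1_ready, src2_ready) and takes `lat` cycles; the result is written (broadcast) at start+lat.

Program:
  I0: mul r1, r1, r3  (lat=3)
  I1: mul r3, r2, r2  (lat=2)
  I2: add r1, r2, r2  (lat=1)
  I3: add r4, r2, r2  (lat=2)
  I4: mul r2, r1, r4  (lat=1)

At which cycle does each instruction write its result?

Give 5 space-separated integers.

I0 mul r1: issue@1 deps=(None,None) exec_start@1 write@4
I1 mul r3: issue@2 deps=(None,None) exec_start@2 write@4
I2 add r1: issue@3 deps=(None,None) exec_start@3 write@4
I3 add r4: issue@4 deps=(None,None) exec_start@4 write@6
I4 mul r2: issue@5 deps=(2,3) exec_start@6 write@7

Answer: 4 4 4 6 7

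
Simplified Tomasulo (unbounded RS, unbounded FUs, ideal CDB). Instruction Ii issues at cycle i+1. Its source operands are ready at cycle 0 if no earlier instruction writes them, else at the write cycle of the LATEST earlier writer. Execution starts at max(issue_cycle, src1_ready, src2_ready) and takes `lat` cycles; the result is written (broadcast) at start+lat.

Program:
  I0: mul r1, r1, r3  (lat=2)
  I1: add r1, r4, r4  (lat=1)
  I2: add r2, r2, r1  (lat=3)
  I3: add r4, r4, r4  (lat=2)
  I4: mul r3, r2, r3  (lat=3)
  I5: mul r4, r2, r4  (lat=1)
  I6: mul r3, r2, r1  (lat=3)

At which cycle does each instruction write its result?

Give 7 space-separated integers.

I0 mul r1: issue@1 deps=(None,None) exec_start@1 write@3
I1 add r1: issue@2 deps=(None,None) exec_start@2 write@3
I2 add r2: issue@3 deps=(None,1) exec_start@3 write@6
I3 add r4: issue@4 deps=(None,None) exec_start@4 write@6
I4 mul r3: issue@5 deps=(2,None) exec_start@6 write@9
I5 mul r4: issue@6 deps=(2,3) exec_start@6 write@7
I6 mul r3: issue@7 deps=(2,1) exec_start@7 write@10

Answer: 3 3 6 6 9 7 10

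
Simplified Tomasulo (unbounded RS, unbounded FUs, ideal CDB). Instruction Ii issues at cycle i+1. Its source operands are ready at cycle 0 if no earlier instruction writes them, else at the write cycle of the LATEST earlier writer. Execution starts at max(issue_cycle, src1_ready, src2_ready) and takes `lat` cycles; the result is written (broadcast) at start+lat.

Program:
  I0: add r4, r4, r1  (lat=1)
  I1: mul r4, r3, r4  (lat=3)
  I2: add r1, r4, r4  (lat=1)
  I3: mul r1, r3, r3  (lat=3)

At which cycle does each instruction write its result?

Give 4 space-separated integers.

I0 add r4: issue@1 deps=(None,None) exec_start@1 write@2
I1 mul r4: issue@2 deps=(None,0) exec_start@2 write@5
I2 add r1: issue@3 deps=(1,1) exec_start@5 write@6
I3 mul r1: issue@4 deps=(None,None) exec_start@4 write@7

Answer: 2 5 6 7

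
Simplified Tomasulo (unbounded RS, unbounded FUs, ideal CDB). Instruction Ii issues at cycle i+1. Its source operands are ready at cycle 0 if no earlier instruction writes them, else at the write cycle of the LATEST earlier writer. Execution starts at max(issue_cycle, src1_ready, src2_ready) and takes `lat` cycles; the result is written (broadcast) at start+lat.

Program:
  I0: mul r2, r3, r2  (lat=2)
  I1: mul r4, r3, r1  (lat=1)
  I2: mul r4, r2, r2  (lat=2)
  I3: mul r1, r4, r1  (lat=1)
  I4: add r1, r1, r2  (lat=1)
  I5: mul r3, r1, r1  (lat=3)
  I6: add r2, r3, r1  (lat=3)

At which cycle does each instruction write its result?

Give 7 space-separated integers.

I0 mul r2: issue@1 deps=(None,None) exec_start@1 write@3
I1 mul r4: issue@2 deps=(None,None) exec_start@2 write@3
I2 mul r4: issue@3 deps=(0,0) exec_start@3 write@5
I3 mul r1: issue@4 deps=(2,None) exec_start@5 write@6
I4 add r1: issue@5 deps=(3,0) exec_start@6 write@7
I5 mul r3: issue@6 deps=(4,4) exec_start@7 write@10
I6 add r2: issue@7 deps=(5,4) exec_start@10 write@13

Answer: 3 3 5 6 7 10 13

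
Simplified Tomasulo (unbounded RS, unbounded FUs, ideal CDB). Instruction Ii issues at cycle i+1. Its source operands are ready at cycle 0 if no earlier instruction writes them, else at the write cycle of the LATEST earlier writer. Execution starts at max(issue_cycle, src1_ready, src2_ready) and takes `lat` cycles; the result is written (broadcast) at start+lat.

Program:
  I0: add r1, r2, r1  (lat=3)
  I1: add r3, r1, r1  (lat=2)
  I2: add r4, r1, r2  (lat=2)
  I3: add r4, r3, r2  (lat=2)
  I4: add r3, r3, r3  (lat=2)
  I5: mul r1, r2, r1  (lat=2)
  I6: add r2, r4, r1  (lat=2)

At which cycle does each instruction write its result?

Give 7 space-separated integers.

I0 add r1: issue@1 deps=(None,None) exec_start@1 write@4
I1 add r3: issue@2 deps=(0,0) exec_start@4 write@6
I2 add r4: issue@3 deps=(0,None) exec_start@4 write@6
I3 add r4: issue@4 deps=(1,None) exec_start@6 write@8
I4 add r3: issue@5 deps=(1,1) exec_start@6 write@8
I5 mul r1: issue@6 deps=(None,0) exec_start@6 write@8
I6 add r2: issue@7 deps=(3,5) exec_start@8 write@10

Answer: 4 6 6 8 8 8 10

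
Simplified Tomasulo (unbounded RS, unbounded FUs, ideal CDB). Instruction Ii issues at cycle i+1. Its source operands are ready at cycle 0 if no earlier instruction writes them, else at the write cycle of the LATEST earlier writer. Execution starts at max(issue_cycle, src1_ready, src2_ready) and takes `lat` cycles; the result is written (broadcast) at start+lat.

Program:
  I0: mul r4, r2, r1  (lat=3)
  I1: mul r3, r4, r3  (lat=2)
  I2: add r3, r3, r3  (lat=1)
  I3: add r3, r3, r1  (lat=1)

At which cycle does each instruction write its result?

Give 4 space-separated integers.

Answer: 4 6 7 8

Derivation:
I0 mul r4: issue@1 deps=(None,None) exec_start@1 write@4
I1 mul r3: issue@2 deps=(0,None) exec_start@4 write@6
I2 add r3: issue@3 deps=(1,1) exec_start@6 write@7
I3 add r3: issue@4 deps=(2,None) exec_start@7 write@8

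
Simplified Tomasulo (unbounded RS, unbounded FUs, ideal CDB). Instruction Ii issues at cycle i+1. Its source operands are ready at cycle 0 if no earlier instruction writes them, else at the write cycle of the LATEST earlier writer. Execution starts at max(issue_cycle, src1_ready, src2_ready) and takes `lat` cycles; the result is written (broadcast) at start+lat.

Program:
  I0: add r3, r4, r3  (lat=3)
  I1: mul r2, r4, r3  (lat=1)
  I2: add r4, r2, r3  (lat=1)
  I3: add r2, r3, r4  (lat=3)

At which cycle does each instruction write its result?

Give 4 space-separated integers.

I0 add r3: issue@1 deps=(None,None) exec_start@1 write@4
I1 mul r2: issue@2 deps=(None,0) exec_start@4 write@5
I2 add r4: issue@3 deps=(1,0) exec_start@5 write@6
I3 add r2: issue@4 deps=(0,2) exec_start@6 write@9

Answer: 4 5 6 9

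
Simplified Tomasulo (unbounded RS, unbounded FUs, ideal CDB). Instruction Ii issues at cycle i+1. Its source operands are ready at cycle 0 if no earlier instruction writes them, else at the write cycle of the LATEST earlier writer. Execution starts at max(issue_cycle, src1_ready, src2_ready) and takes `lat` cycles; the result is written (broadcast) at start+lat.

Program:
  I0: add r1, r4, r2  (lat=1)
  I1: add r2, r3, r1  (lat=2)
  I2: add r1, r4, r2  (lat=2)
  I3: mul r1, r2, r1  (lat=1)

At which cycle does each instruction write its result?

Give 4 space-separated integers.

I0 add r1: issue@1 deps=(None,None) exec_start@1 write@2
I1 add r2: issue@2 deps=(None,0) exec_start@2 write@4
I2 add r1: issue@3 deps=(None,1) exec_start@4 write@6
I3 mul r1: issue@4 deps=(1,2) exec_start@6 write@7

Answer: 2 4 6 7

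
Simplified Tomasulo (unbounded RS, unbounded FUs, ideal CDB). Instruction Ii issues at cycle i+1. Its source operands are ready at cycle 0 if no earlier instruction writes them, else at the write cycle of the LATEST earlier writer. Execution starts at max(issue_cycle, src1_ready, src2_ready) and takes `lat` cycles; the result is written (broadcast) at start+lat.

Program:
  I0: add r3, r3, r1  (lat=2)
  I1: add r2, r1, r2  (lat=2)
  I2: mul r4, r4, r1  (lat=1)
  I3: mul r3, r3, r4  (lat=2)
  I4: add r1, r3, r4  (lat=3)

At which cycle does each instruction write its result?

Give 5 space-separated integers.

Answer: 3 4 4 6 9

Derivation:
I0 add r3: issue@1 deps=(None,None) exec_start@1 write@3
I1 add r2: issue@2 deps=(None,None) exec_start@2 write@4
I2 mul r4: issue@3 deps=(None,None) exec_start@3 write@4
I3 mul r3: issue@4 deps=(0,2) exec_start@4 write@6
I4 add r1: issue@5 deps=(3,2) exec_start@6 write@9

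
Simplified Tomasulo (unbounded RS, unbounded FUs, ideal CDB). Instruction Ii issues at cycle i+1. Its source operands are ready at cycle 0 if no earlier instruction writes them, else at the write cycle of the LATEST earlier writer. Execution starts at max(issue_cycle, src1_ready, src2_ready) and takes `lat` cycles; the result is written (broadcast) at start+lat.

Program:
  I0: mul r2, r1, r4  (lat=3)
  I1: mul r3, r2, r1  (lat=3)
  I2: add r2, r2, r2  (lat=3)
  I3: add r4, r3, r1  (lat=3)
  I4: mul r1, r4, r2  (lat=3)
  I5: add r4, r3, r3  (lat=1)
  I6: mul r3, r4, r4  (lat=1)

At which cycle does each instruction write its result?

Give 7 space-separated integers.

Answer: 4 7 7 10 13 8 9

Derivation:
I0 mul r2: issue@1 deps=(None,None) exec_start@1 write@4
I1 mul r3: issue@2 deps=(0,None) exec_start@4 write@7
I2 add r2: issue@3 deps=(0,0) exec_start@4 write@7
I3 add r4: issue@4 deps=(1,None) exec_start@7 write@10
I4 mul r1: issue@5 deps=(3,2) exec_start@10 write@13
I5 add r4: issue@6 deps=(1,1) exec_start@7 write@8
I6 mul r3: issue@7 deps=(5,5) exec_start@8 write@9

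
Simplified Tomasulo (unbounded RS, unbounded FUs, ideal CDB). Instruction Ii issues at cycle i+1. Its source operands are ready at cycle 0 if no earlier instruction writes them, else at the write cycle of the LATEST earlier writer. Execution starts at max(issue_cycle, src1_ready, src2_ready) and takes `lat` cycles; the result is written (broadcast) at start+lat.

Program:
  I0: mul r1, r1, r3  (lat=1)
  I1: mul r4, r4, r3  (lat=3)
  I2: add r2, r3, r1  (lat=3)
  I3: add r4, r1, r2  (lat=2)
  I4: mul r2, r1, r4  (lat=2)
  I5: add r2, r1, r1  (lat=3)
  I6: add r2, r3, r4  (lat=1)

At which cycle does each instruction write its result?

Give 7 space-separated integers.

I0 mul r1: issue@1 deps=(None,None) exec_start@1 write@2
I1 mul r4: issue@2 deps=(None,None) exec_start@2 write@5
I2 add r2: issue@3 deps=(None,0) exec_start@3 write@6
I3 add r4: issue@4 deps=(0,2) exec_start@6 write@8
I4 mul r2: issue@5 deps=(0,3) exec_start@8 write@10
I5 add r2: issue@6 deps=(0,0) exec_start@6 write@9
I6 add r2: issue@7 deps=(None,3) exec_start@8 write@9

Answer: 2 5 6 8 10 9 9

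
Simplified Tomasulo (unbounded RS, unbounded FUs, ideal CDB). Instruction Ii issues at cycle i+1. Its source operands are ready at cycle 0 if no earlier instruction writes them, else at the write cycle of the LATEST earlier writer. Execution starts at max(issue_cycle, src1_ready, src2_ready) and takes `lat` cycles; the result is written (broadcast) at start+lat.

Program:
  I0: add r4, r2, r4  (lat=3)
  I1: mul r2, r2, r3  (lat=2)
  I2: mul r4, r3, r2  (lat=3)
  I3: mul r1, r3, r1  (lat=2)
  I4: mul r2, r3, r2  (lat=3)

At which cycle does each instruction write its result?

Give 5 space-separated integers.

Answer: 4 4 7 6 8

Derivation:
I0 add r4: issue@1 deps=(None,None) exec_start@1 write@4
I1 mul r2: issue@2 deps=(None,None) exec_start@2 write@4
I2 mul r4: issue@3 deps=(None,1) exec_start@4 write@7
I3 mul r1: issue@4 deps=(None,None) exec_start@4 write@6
I4 mul r2: issue@5 deps=(None,1) exec_start@5 write@8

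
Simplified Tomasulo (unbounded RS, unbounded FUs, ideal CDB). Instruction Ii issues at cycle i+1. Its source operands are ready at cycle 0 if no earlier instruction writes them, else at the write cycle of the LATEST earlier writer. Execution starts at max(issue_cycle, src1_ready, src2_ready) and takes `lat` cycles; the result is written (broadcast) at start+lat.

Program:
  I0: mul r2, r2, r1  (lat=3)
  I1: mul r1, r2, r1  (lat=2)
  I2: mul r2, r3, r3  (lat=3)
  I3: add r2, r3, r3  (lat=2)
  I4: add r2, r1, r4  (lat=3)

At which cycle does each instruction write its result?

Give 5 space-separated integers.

I0 mul r2: issue@1 deps=(None,None) exec_start@1 write@4
I1 mul r1: issue@2 deps=(0,None) exec_start@4 write@6
I2 mul r2: issue@3 deps=(None,None) exec_start@3 write@6
I3 add r2: issue@4 deps=(None,None) exec_start@4 write@6
I4 add r2: issue@5 deps=(1,None) exec_start@6 write@9

Answer: 4 6 6 6 9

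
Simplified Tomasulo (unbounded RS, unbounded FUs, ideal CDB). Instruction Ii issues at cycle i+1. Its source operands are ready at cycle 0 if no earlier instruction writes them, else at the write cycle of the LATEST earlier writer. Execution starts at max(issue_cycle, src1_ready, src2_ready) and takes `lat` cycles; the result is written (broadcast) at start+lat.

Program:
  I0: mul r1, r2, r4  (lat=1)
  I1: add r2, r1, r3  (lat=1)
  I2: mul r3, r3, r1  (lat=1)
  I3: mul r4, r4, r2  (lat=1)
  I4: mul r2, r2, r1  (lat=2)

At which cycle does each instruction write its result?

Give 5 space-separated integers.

I0 mul r1: issue@1 deps=(None,None) exec_start@1 write@2
I1 add r2: issue@2 deps=(0,None) exec_start@2 write@3
I2 mul r3: issue@3 deps=(None,0) exec_start@3 write@4
I3 mul r4: issue@4 deps=(None,1) exec_start@4 write@5
I4 mul r2: issue@5 deps=(1,0) exec_start@5 write@7

Answer: 2 3 4 5 7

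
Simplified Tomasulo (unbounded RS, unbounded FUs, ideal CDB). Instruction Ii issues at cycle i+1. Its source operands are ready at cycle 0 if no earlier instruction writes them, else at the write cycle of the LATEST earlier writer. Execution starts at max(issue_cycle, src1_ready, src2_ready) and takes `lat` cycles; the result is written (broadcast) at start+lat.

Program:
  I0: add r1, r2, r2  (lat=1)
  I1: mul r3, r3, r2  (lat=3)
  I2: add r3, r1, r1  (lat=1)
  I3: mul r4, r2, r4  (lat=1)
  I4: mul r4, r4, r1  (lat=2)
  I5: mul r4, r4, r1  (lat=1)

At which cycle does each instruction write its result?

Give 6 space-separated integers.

I0 add r1: issue@1 deps=(None,None) exec_start@1 write@2
I1 mul r3: issue@2 deps=(None,None) exec_start@2 write@5
I2 add r3: issue@3 deps=(0,0) exec_start@3 write@4
I3 mul r4: issue@4 deps=(None,None) exec_start@4 write@5
I4 mul r4: issue@5 deps=(3,0) exec_start@5 write@7
I5 mul r4: issue@6 deps=(4,0) exec_start@7 write@8

Answer: 2 5 4 5 7 8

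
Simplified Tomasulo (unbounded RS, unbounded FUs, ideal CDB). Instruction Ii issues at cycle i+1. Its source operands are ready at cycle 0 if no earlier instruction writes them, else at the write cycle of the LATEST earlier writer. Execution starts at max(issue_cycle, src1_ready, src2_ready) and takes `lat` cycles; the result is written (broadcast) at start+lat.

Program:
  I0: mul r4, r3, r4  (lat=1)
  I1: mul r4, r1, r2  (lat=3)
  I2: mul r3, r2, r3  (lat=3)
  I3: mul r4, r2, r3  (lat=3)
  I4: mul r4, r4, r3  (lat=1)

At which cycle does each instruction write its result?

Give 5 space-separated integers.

Answer: 2 5 6 9 10

Derivation:
I0 mul r4: issue@1 deps=(None,None) exec_start@1 write@2
I1 mul r4: issue@2 deps=(None,None) exec_start@2 write@5
I2 mul r3: issue@3 deps=(None,None) exec_start@3 write@6
I3 mul r4: issue@4 deps=(None,2) exec_start@6 write@9
I4 mul r4: issue@5 deps=(3,2) exec_start@9 write@10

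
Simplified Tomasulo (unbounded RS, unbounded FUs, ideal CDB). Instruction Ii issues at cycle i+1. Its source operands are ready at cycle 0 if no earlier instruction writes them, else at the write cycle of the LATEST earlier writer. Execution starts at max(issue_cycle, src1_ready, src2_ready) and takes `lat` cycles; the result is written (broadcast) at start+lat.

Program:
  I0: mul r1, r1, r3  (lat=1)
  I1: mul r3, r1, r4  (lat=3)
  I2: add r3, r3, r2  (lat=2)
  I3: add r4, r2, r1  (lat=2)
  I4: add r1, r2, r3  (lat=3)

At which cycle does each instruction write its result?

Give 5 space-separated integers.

I0 mul r1: issue@1 deps=(None,None) exec_start@1 write@2
I1 mul r3: issue@2 deps=(0,None) exec_start@2 write@5
I2 add r3: issue@3 deps=(1,None) exec_start@5 write@7
I3 add r4: issue@4 deps=(None,0) exec_start@4 write@6
I4 add r1: issue@5 deps=(None,2) exec_start@7 write@10

Answer: 2 5 7 6 10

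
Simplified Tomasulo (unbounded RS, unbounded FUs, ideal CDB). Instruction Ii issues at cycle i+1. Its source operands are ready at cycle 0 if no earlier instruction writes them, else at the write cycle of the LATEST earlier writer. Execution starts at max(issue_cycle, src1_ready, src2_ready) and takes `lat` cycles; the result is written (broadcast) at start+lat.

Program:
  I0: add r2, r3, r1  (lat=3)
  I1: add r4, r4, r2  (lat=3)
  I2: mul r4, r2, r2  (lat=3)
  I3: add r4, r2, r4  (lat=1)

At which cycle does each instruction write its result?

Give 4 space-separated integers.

I0 add r2: issue@1 deps=(None,None) exec_start@1 write@4
I1 add r4: issue@2 deps=(None,0) exec_start@4 write@7
I2 mul r4: issue@3 deps=(0,0) exec_start@4 write@7
I3 add r4: issue@4 deps=(0,2) exec_start@7 write@8

Answer: 4 7 7 8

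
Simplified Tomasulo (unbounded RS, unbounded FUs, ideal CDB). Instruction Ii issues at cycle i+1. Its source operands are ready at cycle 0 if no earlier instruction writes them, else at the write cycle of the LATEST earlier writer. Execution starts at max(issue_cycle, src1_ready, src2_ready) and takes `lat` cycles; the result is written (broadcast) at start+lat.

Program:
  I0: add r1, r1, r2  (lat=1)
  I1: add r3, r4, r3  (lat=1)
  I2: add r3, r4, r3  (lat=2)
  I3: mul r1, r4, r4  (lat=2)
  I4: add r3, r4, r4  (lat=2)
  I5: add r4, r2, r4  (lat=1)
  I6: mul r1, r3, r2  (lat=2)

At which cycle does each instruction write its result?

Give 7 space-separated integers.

I0 add r1: issue@1 deps=(None,None) exec_start@1 write@2
I1 add r3: issue@2 deps=(None,None) exec_start@2 write@3
I2 add r3: issue@3 deps=(None,1) exec_start@3 write@5
I3 mul r1: issue@4 deps=(None,None) exec_start@4 write@6
I4 add r3: issue@5 deps=(None,None) exec_start@5 write@7
I5 add r4: issue@6 deps=(None,None) exec_start@6 write@7
I6 mul r1: issue@7 deps=(4,None) exec_start@7 write@9

Answer: 2 3 5 6 7 7 9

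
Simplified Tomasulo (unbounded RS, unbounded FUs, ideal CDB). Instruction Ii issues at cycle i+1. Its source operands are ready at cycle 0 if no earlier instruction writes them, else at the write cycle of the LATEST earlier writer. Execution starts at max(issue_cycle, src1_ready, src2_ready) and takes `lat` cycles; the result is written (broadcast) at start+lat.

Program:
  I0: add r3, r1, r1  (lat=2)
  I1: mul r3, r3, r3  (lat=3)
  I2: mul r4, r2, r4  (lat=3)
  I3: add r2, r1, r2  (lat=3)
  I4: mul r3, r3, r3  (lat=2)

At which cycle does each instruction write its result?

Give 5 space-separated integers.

I0 add r3: issue@1 deps=(None,None) exec_start@1 write@3
I1 mul r3: issue@2 deps=(0,0) exec_start@3 write@6
I2 mul r4: issue@3 deps=(None,None) exec_start@3 write@6
I3 add r2: issue@4 deps=(None,None) exec_start@4 write@7
I4 mul r3: issue@5 deps=(1,1) exec_start@6 write@8

Answer: 3 6 6 7 8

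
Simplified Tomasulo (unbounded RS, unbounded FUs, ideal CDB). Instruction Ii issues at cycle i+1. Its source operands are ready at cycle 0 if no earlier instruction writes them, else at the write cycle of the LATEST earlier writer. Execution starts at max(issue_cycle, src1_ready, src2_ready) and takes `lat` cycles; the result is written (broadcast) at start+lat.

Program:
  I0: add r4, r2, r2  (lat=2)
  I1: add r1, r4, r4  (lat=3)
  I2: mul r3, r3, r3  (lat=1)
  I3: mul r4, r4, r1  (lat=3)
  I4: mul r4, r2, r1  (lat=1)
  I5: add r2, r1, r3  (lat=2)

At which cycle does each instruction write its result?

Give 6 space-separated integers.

Answer: 3 6 4 9 7 8

Derivation:
I0 add r4: issue@1 deps=(None,None) exec_start@1 write@3
I1 add r1: issue@2 deps=(0,0) exec_start@3 write@6
I2 mul r3: issue@3 deps=(None,None) exec_start@3 write@4
I3 mul r4: issue@4 deps=(0,1) exec_start@6 write@9
I4 mul r4: issue@5 deps=(None,1) exec_start@6 write@7
I5 add r2: issue@6 deps=(1,2) exec_start@6 write@8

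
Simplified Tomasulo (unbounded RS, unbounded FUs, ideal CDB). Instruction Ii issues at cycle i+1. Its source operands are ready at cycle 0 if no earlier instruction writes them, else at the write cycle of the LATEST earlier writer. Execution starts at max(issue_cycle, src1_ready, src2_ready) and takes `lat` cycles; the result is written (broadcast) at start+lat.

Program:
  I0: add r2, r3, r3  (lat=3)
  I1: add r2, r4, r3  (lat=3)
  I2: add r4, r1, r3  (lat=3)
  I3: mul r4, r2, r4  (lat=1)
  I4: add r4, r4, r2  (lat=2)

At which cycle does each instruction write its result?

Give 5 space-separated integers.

Answer: 4 5 6 7 9

Derivation:
I0 add r2: issue@1 deps=(None,None) exec_start@1 write@4
I1 add r2: issue@2 deps=(None,None) exec_start@2 write@5
I2 add r4: issue@3 deps=(None,None) exec_start@3 write@6
I3 mul r4: issue@4 deps=(1,2) exec_start@6 write@7
I4 add r4: issue@5 deps=(3,1) exec_start@7 write@9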